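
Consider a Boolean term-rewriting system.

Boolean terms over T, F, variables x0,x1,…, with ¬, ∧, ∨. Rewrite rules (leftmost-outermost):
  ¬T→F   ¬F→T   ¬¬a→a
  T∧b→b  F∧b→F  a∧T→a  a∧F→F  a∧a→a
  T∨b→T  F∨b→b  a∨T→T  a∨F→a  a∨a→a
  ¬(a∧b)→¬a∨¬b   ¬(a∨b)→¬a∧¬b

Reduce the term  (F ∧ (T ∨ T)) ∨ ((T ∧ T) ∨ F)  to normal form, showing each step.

  start: (F ∧ (T ∨ T)) ∨ ((T ∧ T) ∨ F)
  →1  F ∨ ((T ∧ T) ∨ F)
  →2  (T ∧ T) ∨ F
  →3  T ∧ T
  →4  T

Answer: normal form = T  (in 4 steps)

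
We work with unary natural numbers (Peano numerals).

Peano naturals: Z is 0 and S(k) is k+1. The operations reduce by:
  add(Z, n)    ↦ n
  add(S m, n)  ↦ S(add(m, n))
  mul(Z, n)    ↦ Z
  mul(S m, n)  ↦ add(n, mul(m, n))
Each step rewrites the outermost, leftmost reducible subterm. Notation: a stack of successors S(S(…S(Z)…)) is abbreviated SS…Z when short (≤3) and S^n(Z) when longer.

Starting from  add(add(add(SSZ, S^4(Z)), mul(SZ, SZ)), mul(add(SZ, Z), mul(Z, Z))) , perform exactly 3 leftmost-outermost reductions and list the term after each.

  start: add(add(add(SSZ, S^4(Z)), mul(SZ, SZ)), mul(add(SZ, Z), mul(Z, Z)))
  [1] add(add(S(add(SZ, S^4(Z))), mul(SZ, SZ)), mul(add(SZ, Z), mul(Z, Z)))
  [2] add(S(add(add(SZ, S^4(Z)), mul(SZ, SZ))), mul(add(SZ, Z), mul(Z, Z)))
  [3] S(add(add(add(SZ, S^4(Z)), mul(SZ, SZ)), mul(add(SZ, Z), mul(Z, Z))))

Answer: after 3 steps: S(add(add(add(SZ, S^4(Z)), mul(SZ, SZ)), mul(add(SZ, Z), mul(Z, Z))))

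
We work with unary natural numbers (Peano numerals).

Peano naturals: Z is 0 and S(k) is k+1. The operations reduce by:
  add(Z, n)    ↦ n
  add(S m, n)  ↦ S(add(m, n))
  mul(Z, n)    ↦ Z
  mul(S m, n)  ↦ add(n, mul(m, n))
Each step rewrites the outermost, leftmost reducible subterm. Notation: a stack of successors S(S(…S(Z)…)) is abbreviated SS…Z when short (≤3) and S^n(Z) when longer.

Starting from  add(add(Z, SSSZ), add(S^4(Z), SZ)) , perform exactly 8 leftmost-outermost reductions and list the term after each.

Answer: after 8 steps: S(S(S(S(S(S(add(SZ, SZ)))))))

Reduction:
  start: add(add(Z, SSSZ), add(S^4(Z), SZ))
  →1  add(SSSZ, add(S^4(Z), SZ))
  →2  S(add(SSZ, add(S^4(Z), SZ)))
  →3  S(S(add(SZ, add(S^4(Z), SZ))))
  →4  S(S(S(add(Z, add(S^4(Z), SZ)))))
  →5  S(S(S(add(S^4(Z), SZ))))
  →6  S(S(S(S(add(SSSZ, SZ)))))
  →7  S(S(S(S(S(add(SSZ, SZ))))))
  →8  S(S(S(S(S(S(add(SZ, SZ)))))))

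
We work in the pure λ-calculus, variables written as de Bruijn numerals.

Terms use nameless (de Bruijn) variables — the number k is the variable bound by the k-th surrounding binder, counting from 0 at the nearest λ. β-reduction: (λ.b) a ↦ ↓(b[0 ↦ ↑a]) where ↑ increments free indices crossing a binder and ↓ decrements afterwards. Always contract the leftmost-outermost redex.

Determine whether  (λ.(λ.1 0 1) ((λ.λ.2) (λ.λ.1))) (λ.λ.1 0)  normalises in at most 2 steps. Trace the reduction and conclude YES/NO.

Answer: NO — after 2 steps the term is (λ.λ.1 0) ((λ.λ.λ.λ.1 0) (λ.λ.1)) (λ.λ.1 0), not yet normal

Reduction:
  start: (λ.(λ.1 0 1) ((λ.λ.2) (λ.λ.1))) (λ.λ.1 0)
  [1] (λ.(λ.λ.1 0) 0 (λ.λ.1 0)) ((λ.λ.λ.λ.1 0) (λ.λ.1))
  [2] (λ.λ.1 0) ((λ.λ.λ.λ.1 0) (λ.λ.1)) (λ.λ.1 0)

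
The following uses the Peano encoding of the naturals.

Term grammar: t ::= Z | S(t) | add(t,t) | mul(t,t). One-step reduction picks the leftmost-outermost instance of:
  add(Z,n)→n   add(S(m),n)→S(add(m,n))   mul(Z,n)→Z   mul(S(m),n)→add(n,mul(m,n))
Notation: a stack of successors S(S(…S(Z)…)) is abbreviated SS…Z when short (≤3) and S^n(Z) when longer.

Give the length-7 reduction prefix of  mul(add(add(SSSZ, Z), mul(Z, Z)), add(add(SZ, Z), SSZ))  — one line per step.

Answer: after 7 steps: S(add(add(Z, SSZ), mul(add(add(SSZ, Z), mul(Z, Z)), add(add(SZ, Z), SSZ))))

Reduction:
  start: mul(add(add(SSSZ, Z), mul(Z, Z)), add(add(SZ, Z), SSZ))
  [1] mul(add(S(add(SSZ, Z)), mul(Z, Z)), add(add(SZ, Z), SSZ))
  [2] mul(S(add(add(SSZ, Z), mul(Z, Z))), add(add(SZ, Z), SSZ))
  [3] add(add(add(SZ, Z), SSZ), mul(add(add(SSZ, Z), mul(Z, Z)), add(add(SZ, Z), SSZ)))
  [4] add(add(S(add(Z, Z)), SSZ), mul(add(add(SSZ, Z), mul(Z, Z)), add(add(SZ, Z), SSZ)))
  [5] add(S(add(add(Z, Z), SSZ)), mul(add(add(SSZ, Z), mul(Z, Z)), add(add(SZ, Z), SSZ)))
  [6] S(add(add(add(Z, Z), SSZ), mul(add(add(SSZ, Z), mul(Z, Z)), add(add(SZ, Z), SSZ))))
  [7] S(add(add(Z, SSZ), mul(add(add(SSZ, Z), mul(Z, Z)), add(add(SZ, Z), SSZ))))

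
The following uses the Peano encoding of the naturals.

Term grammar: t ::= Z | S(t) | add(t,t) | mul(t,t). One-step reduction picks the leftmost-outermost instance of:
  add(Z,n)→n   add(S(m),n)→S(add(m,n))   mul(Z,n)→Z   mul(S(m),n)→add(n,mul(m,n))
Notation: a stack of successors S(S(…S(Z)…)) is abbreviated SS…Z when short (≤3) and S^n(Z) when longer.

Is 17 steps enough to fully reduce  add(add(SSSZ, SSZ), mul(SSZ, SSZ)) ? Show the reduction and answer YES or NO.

  start: add(add(SSSZ, SSZ), mul(SSZ, SSZ))
  step 1: add(S(add(SSZ, SSZ)), mul(SSZ, SSZ))
  step 2: S(add(add(SSZ, SSZ), mul(SSZ, SSZ)))
  step 3: S(add(S(add(SZ, SSZ)), mul(SSZ, SSZ)))
  step 4: S(S(add(add(SZ, SSZ), mul(SSZ, SSZ))))
  step 5: S(S(add(S(add(Z, SSZ)), mul(SSZ, SSZ))))
  step 6: S(S(S(add(add(Z, SSZ), mul(SSZ, SSZ)))))
  step 7: S(S(S(add(SSZ, mul(SSZ, SSZ)))))
  step 8: S(S(S(S(add(SZ, mul(SSZ, SSZ))))))
  step 9: S(S(S(S(S(add(Z, mul(SSZ, SSZ)))))))
  step 10: S(S(S(S(S(mul(SSZ, SSZ))))))
  step 11: S(S(S(S(S(add(SSZ, mul(SZ, SSZ)))))))
  step 12: S(S(S(S(S(S(add(SZ, mul(SZ, SSZ))))))))
  step 13: S(S(S(S(S(S(S(add(Z, mul(SZ, SSZ)))))))))
  step 14: S(S(S(S(S(S(S(mul(SZ, SSZ))))))))
  step 15: S(S(S(S(S(S(S(add(SSZ, mul(Z, SSZ)))))))))
  step 16: S(S(S(S(S(S(S(S(add(SZ, mul(Z, SSZ))))))))))
  step 17: S(S(S(S(S(S(S(S(S(add(Z, mul(Z, SSZ)))))))))))

Answer: NO — after 17 steps the term is S(S(S(S(S(S(S(S(S(add(Z, mul(Z, SSZ))))))))))), not yet normal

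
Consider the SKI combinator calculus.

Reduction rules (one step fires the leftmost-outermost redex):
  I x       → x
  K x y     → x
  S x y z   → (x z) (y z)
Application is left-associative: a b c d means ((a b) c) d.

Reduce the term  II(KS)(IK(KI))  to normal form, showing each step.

Answer: normal form = S  (in 3 steps)

Working:
  start: II(KS)(IK(KI))
  step 1: I(KS)(IK(KI))
  step 2: KS(IK(KI))
  step 3: S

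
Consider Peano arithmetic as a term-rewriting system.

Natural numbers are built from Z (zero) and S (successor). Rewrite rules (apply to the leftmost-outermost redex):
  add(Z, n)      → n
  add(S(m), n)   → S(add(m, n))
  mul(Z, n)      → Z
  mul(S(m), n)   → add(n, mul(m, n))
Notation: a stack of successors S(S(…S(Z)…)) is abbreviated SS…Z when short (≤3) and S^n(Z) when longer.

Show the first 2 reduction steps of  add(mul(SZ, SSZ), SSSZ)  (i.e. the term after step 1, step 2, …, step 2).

Answer: after 2 steps: add(S(add(SZ, mul(Z, SSZ))), SSSZ)

Reduction:
  start: add(mul(SZ, SSZ), SSSZ)
  [1] add(add(SSZ, mul(Z, SSZ)), SSSZ)
  [2] add(S(add(SZ, mul(Z, SSZ))), SSSZ)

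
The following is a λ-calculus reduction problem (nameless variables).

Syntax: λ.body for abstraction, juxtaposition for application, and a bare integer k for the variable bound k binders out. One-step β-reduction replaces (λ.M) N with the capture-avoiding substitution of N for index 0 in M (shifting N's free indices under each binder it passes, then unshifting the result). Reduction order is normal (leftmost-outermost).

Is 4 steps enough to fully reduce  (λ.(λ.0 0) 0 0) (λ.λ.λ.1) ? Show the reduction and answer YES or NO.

Answer: YES — reaches normal form λ.λ.λ.λ.1 in 4 ≤ 4 steps

Derivation:
  start: (λ.(λ.0 0) 0 0) (λ.λ.λ.1)
  step 1: (λ.0 0) (λ.λ.λ.1) (λ.λ.λ.1)
  step 2: (λ.λ.λ.1) (λ.λ.λ.1) (λ.λ.λ.1)
  step 3: (λ.λ.1) (λ.λ.λ.1)
  step 4: λ.λ.λ.λ.1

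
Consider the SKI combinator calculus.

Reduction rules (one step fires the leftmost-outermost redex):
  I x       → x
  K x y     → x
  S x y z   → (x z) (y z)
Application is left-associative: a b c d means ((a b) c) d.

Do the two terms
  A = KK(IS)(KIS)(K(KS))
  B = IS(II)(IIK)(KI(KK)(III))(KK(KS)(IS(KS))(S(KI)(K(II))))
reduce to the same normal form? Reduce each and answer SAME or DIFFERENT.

Answer: SAME — A ⇓ I, B ⇓ I

Working:
Term A:
  start: KK(IS)(KIS)(K(KS))
  step 1: K(KIS)(K(KS))
  step 2: KIS
  step 3: I

Term B:
  start: IS(II)(IIK)(KI(KK)(III))(KK(KS)(IS(KS))(S(KI)(K(II))))
  step 1: S(II)(IIK)(KI(KK)(III))(KK(KS)(IS(KS))(S(KI)(K(II))))
  step 2: II(KI(KK)(III))(IIK(KI(KK)(III)))(KK(KS)(IS(KS))(S(KI)(K(II))))
  step 3: I(KI(KK)(III))(IIK(KI(KK)(III)))(KK(KS)(IS(KS))(S(KI)(K(II))))
  step 4: KI(KK)(III)(IIK(KI(KK)(III)))(KK(KS)(IS(KS))(S(KI)(K(II))))
  step 5: I(III)(IIK(KI(KK)(III)))(KK(KS)(IS(KS))(S(KI)(K(II))))
  step 6: III(IIK(KI(KK)(III)))(KK(KS)(IS(KS))(S(KI)(K(II))))
  step 7: II(IIK(KI(KK)(III)))(KK(KS)(IS(KS))(S(KI)(K(II))))
  step 8: I(IIK(KI(KK)(III)))(KK(KS)(IS(KS))(S(KI)(K(II))))
  step 9: IIK(KI(KK)(III))(KK(KS)(IS(KS))(S(KI)(K(II))))
  step 10: IK(KI(KK)(III))(KK(KS)(IS(KS))(S(KI)(K(II))))
  step 11: K(KI(KK)(III))(KK(KS)(IS(KS))(S(KI)(K(II))))
  step 12: KI(KK)(III)
  step 13: I(III)
  step 14: III
  step 15: II
  step 16: I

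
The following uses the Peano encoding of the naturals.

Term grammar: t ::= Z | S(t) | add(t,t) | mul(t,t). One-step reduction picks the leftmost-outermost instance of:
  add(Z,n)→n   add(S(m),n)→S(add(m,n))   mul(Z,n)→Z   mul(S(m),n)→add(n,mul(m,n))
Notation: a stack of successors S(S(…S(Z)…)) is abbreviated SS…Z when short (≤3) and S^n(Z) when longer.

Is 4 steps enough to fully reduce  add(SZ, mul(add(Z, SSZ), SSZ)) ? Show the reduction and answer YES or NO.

  start: add(SZ, mul(add(Z, SSZ), SSZ))
  step 1: S(add(Z, mul(add(Z, SSZ), SSZ)))
  step 2: S(mul(add(Z, SSZ), SSZ))
  step 3: S(mul(SSZ, SSZ))
  step 4: S(add(SSZ, mul(SZ, SSZ)))

Answer: NO — after 4 steps the term is S(add(SSZ, mul(SZ, SSZ))), not yet normal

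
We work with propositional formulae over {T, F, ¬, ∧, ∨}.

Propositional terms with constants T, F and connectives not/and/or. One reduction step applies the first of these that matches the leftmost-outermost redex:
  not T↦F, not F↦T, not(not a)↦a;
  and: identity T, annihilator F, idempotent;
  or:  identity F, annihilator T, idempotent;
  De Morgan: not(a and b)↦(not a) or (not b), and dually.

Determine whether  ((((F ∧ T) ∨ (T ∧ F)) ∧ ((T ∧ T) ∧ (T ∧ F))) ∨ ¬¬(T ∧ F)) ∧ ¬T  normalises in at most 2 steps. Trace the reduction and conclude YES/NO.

  start: ((((F ∧ T) ∨ (T ∧ F)) ∧ ((T ∧ T) ∧ (T ∧ F))) ∨ ¬¬(T ∧ F)) ∧ ¬T
  →1  (((F ∨ (T ∧ F)) ∧ ((T ∧ T) ∧ (T ∧ F))) ∨ ¬¬(T ∧ F)) ∧ ¬T
  →2  (((T ∧ F) ∧ ((T ∧ T) ∧ (T ∧ F))) ∨ ¬¬(T ∧ F)) ∧ ¬T

Answer: NO — after 2 steps the term is (((T ∧ F) ∧ ((T ∧ T) ∧ (T ∧ F))) ∨ ¬¬(T ∧ F)) ∧ ¬T, not yet normal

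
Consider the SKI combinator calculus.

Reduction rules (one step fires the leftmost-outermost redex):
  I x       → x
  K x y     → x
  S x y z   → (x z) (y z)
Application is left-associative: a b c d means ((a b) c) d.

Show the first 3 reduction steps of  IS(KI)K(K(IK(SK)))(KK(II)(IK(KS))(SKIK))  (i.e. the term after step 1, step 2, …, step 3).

  start: IS(KI)K(K(IK(SK)))(KK(II)(IK(KS))(SKIK))
  [1] S(KI)K(K(IK(SK)))(KK(II)(IK(KS))(SKIK))
  [2] KI(K(IK(SK)))(K(K(IK(SK))))(KK(II)(IK(KS))(SKIK))
  [3] I(K(K(IK(SK))))(KK(II)(IK(KS))(SKIK))

Answer: after 3 steps: I(K(K(IK(SK))))(KK(II)(IK(KS))(SKIK))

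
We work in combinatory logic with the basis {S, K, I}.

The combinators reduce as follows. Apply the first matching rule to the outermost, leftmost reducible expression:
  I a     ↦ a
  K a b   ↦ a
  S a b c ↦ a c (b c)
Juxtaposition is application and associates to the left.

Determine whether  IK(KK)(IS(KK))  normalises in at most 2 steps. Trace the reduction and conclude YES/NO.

  start: IK(KK)(IS(KK))
  [1] K(KK)(IS(KK))
  [2] KK

Answer: YES — reaches normal form KK in 2 ≤ 2 steps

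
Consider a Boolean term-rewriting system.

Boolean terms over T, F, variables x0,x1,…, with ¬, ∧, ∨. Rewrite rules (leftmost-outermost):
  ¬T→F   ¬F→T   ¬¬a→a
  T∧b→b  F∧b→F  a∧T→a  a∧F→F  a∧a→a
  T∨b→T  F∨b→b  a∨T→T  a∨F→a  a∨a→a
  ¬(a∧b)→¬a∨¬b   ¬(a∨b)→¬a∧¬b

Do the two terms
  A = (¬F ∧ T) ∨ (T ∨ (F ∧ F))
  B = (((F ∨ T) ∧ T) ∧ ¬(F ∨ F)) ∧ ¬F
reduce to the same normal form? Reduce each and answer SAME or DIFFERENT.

Answer: SAME — A ⇓ T, B ⇓ T

Reduction:
Term A:
  start: (¬F ∧ T) ∨ (T ∨ (F ∧ F))
  →1  ¬F ∨ (T ∨ (F ∧ F))
  →2  T ∨ (T ∨ (F ∧ F))
  →3  T

Term B:
  start: (((F ∨ T) ∧ T) ∧ ¬(F ∨ F)) ∧ ¬F
  →1  ((F ∨ T) ∧ ¬(F ∨ F)) ∧ ¬F
  →2  (T ∧ ¬(F ∨ F)) ∧ ¬F
  →3  ¬(F ∨ F) ∧ ¬F
  →4  (¬F ∧ ¬F) ∧ ¬F
  →5  ¬F ∧ ¬F
  →6  ¬F
  →7  T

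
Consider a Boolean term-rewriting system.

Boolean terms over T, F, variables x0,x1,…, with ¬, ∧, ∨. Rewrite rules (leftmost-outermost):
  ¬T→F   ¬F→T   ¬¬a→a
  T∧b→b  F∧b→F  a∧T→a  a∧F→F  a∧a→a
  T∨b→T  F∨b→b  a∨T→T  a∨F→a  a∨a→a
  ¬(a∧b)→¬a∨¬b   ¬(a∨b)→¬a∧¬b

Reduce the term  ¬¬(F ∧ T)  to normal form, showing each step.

  start: ¬¬(F ∧ T)
  [1] F ∧ T
  [2] F

Answer: normal form = F  (in 2 steps)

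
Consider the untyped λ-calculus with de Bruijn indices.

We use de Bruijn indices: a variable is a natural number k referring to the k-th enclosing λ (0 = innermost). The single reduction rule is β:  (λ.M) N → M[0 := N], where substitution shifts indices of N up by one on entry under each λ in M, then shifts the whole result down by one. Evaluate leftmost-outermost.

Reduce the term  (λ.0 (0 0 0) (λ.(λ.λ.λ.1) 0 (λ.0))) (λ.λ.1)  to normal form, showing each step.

  start: (λ.0 (0 0 0) (λ.(λ.λ.λ.1) 0 (λ.0))) (λ.λ.1)
  [1] (λ.λ.1) ((λ.λ.1) (λ.λ.1) (λ.λ.1)) (λ.(λ.λ.λ.1) 0 (λ.0))
  [2] (λ.(λ.λ.1) (λ.λ.1) (λ.λ.1)) (λ.(λ.λ.λ.1) 0 (λ.0))
  [3] (λ.λ.1) (λ.λ.1) (λ.λ.1)
  [4] (λ.λ.λ.1) (λ.λ.1)
  [5] λ.λ.1

Answer: normal form = λ.λ.1  (in 5 steps)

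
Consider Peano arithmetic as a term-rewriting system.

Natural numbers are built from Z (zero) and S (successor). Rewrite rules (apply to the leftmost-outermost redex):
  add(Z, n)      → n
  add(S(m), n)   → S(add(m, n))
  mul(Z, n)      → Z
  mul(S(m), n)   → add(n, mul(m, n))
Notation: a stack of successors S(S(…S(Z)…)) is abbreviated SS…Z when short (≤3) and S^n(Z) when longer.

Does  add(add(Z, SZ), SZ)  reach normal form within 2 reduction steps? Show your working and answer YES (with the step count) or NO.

  start: add(add(Z, SZ), SZ)
  [1] add(SZ, SZ)
  [2] S(add(Z, SZ))

Answer: NO — after 2 steps the term is S(add(Z, SZ)), not yet normal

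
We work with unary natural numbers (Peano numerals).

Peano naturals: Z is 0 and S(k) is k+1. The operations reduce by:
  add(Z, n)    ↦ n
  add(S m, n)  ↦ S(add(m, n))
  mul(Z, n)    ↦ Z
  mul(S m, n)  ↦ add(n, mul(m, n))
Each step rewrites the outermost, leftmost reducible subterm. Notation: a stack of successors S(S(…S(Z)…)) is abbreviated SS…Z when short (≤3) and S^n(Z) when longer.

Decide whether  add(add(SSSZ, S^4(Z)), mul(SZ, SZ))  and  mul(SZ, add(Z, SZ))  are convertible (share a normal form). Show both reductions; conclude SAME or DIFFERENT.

Answer: DIFFERENT — A ⇓ S^8(Z), B ⇓ SZ

Working:
Term A:
  start: add(add(SSSZ, S^4(Z)), mul(SZ, SZ))
  →1  add(S(add(SSZ, S^4(Z))), mul(SZ, SZ))
  →2  S(add(add(SSZ, S^4(Z)), mul(SZ, SZ)))
  →3  S(add(S(add(SZ, S^4(Z))), mul(SZ, SZ)))
  →4  S(S(add(add(SZ, S^4(Z)), mul(SZ, SZ))))
  →5  S(S(add(S(add(Z, S^4(Z))), mul(SZ, SZ))))
  →6  S(S(S(add(add(Z, S^4(Z)), mul(SZ, SZ)))))
  →7  S(S(S(add(S^4(Z), mul(SZ, SZ)))))
  →8  S(S(S(S(add(SSSZ, mul(SZ, SZ))))))
  →9  S(S(S(S(S(add(SSZ, mul(SZ, SZ)))))))
  →10  S(S(S(S(S(S(add(SZ, mul(SZ, SZ))))))))
  →11  S(S(S(S(S(S(S(add(Z, mul(SZ, SZ)))))))))
  →12  S(S(S(S(S(S(S(mul(SZ, SZ))))))))
  →13  S(S(S(S(S(S(S(add(SZ, mul(Z, SZ)))))))))
  →14  S(S(S(S(S(S(S(S(add(Z, mul(Z, SZ))))))))))
  →15  S(S(S(S(S(S(S(S(mul(Z, SZ)))))))))
  →16  S^8(Z)

Term B:
  start: mul(SZ, add(Z, SZ))
  →1  add(add(Z, SZ), mul(Z, add(Z, SZ)))
  →2  add(SZ, mul(Z, add(Z, SZ)))
  →3  S(add(Z, mul(Z, add(Z, SZ))))
  →4  S(mul(Z, add(Z, SZ)))
  →5  SZ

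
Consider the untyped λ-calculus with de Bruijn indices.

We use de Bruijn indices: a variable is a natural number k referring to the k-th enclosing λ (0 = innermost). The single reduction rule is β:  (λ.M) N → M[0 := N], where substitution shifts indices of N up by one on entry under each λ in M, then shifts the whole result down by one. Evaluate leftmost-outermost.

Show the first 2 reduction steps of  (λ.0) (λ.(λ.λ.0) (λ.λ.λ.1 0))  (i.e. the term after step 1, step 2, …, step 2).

Answer: after 2 steps: λ.λ.0

Reduction:
  start: (λ.0) (λ.(λ.λ.0) (λ.λ.λ.1 0))
  →1  λ.(λ.λ.0) (λ.λ.λ.1 0)
  →2  λ.λ.0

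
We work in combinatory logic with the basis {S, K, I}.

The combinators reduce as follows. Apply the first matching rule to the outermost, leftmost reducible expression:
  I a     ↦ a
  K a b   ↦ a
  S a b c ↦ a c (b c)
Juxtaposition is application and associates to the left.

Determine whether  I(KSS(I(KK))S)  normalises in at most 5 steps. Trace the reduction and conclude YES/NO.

Answer: YES — reaches normal form S(KK)S in 3 ≤ 5 steps

Derivation:
  start: I(KSS(I(KK))S)
  step 1: KSS(I(KK))S
  step 2: S(I(KK))S
  step 3: S(KK)S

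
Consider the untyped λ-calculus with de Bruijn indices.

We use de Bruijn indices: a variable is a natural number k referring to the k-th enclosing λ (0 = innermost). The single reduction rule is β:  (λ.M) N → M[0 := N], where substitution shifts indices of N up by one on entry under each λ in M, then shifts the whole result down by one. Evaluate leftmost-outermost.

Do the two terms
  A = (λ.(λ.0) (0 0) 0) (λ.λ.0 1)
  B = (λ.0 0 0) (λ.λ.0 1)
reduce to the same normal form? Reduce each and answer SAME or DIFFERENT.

Term A:
  start: (λ.(λ.0) (0 0) 0) (λ.λ.0 1)
  step 1: (λ.0) ((λ.λ.0 1) (λ.λ.0 1)) (λ.λ.0 1)
  step 2: (λ.λ.0 1) (λ.λ.0 1) (λ.λ.0 1)
  step 3: (λ.0 (λ.λ.0 1)) (λ.λ.0 1)
  step 4: (λ.λ.0 1) (λ.λ.0 1)
  step 5: λ.0 (λ.λ.0 1)

Term B:
  start: (λ.0 0 0) (λ.λ.0 1)
  step 1: (λ.λ.0 1) (λ.λ.0 1) (λ.λ.0 1)
  step 2: (λ.0 (λ.λ.0 1)) (λ.λ.0 1)
  step 3: (λ.λ.0 1) (λ.λ.0 1)
  step 4: λ.0 (λ.λ.0 1)

Answer: SAME — A ⇓ λ.0 (λ.λ.0 1), B ⇓ λ.0 (λ.λ.0 1)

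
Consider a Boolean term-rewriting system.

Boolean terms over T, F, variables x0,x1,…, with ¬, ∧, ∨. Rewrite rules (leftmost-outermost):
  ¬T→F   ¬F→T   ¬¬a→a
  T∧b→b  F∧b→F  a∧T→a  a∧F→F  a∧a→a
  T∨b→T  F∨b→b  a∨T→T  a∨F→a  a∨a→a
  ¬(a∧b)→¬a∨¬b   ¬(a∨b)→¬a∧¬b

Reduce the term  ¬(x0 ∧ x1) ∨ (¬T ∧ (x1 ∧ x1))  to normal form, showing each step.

Answer: normal form = ¬x0 ∨ ¬x1  (in 4 steps)

Reduction:
  start: ¬(x0 ∧ x1) ∨ (¬T ∧ (x1 ∧ x1))
  step 1: (¬x0 ∨ ¬x1) ∨ (¬T ∧ (x1 ∧ x1))
  step 2: (¬x0 ∨ ¬x1) ∨ (F ∧ (x1 ∧ x1))
  step 3: (¬x0 ∨ ¬x1) ∨ F
  step 4: ¬x0 ∨ ¬x1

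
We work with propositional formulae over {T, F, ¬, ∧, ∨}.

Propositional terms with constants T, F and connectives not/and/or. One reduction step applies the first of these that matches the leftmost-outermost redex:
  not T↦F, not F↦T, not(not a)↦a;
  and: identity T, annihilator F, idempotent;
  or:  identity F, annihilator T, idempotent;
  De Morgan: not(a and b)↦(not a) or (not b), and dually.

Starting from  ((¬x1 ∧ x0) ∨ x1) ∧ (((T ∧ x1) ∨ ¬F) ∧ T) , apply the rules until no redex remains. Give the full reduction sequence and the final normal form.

  start: ((¬x1 ∧ x0) ∨ x1) ∧ (((T ∧ x1) ∨ ¬F) ∧ T)
  →1  ((¬x1 ∧ x0) ∨ x1) ∧ ((T ∧ x1) ∨ ¬F)
  →2  ((¬x1 ∧ x0) ∨ x1) ∧ (x1 ∨ ¬F)
  →3  ((¬x1 ∧ x0) ∨ x1) ∧ (x1 ∨ T)
  →4  ((¬x1 ∧ x0) ∨ x1) ∧ T
  →5  (¬x1 ∧ x0) ∨ x1

Answer: normal form = (¬x1 ∧ x0) ∨ x1  (in 5 steps)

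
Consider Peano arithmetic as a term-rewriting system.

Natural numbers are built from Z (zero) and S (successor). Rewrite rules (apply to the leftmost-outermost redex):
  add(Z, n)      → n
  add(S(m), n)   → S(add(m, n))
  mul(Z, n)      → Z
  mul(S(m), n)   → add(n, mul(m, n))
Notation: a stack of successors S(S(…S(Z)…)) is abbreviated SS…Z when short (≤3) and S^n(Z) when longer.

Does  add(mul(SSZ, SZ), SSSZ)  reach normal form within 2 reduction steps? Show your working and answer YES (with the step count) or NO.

  start: add(mul(SSZ, SZ), SSSZ)
  step 1: add(add(SZ, mul(SZ, SZ)), SSSZ)
  step 2: add(S(add(Z, mul(SZ, SZ))), SSSZ)

Answer: NO — after 2 steps the term is add(S(add(Z, mul(SZ, SZ))), SSSZ), not yet normal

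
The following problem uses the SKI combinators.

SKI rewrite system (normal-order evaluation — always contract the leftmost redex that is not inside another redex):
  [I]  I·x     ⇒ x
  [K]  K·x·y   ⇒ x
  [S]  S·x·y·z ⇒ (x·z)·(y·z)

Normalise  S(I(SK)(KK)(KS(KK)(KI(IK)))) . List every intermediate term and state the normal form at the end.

  start: S(I(SK)(KK)(KS(KK)(KI(IK))))
  →1  S(SK(KK)(KS(KK)(KI(IK))))
  →2  S(K(KS(KK)(KI(IK)))(KK(KS(KK)(KI(IK)))))
  →3  S(KS(KK)(KI(IK)))
  →4  S(S(KI(IK)))
  →5  S(SI)

Answer: normal form = S(SI)  (in 5 steps)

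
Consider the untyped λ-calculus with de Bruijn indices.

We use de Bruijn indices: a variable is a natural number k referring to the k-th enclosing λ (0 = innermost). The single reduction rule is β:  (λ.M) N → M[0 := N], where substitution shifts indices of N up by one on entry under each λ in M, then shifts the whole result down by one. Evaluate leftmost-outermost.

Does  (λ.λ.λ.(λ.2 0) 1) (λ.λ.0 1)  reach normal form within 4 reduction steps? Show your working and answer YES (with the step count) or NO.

  start: (λ.λ.λ.(λ.2 0) 1) (λ.λ.0 1)
  →1  λ.λ.(λ.2 0) 1
  →2  λ.λ.1 1

Answer: YES — reaches normal form λ.λ.1 1 in 2 ≤ 4 steps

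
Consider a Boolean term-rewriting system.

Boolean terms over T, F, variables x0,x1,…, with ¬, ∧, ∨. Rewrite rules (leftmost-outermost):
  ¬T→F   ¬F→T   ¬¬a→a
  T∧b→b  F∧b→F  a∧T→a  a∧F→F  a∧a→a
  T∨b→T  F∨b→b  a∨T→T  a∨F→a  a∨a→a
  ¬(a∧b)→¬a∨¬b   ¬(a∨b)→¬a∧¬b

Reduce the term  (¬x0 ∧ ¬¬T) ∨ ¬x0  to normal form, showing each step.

  start: (¬x0 ∧ ¬¬T) ∨ ¬x0
  step 1: (¬x0 ∧ T) ∨ ¬x0
  step 2: ¬x0 ∨ ¬x0
  step 3: ¬x0

Answer: normal form = ¬x0  (in 3 steps)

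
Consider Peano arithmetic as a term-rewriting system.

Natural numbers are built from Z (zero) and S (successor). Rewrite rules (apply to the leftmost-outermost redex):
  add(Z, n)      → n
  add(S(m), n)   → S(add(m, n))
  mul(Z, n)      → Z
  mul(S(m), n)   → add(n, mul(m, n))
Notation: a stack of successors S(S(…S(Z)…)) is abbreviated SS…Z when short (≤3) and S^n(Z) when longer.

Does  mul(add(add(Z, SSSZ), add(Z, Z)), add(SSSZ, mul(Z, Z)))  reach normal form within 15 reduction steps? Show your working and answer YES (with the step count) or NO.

Answer: NO — after 15 steps the term is S(S(S(add(S(add(SSZ, mul(Z, Z))), mul(add(SZ, add(Z, Z)), add(SSSZ, mul(Z, Z))))))), not yet normal

Derivation:
  start: mul(add(add(Z, SSSZ), add(Z, Z)), add(SSSZ, mul(Z, Z)))
  [1] mul(add(SSSZ, add(Z, Z)), add(SSSZ, mul(Z, Z)))
  [2] mul(S(add(SSZ, add(Z, Z))), add(SSSZ, mul(Z, Z)))
  [3] add(add(SSSZ, mul(Z, Z)), mul(add(SSZ, add(Z, Z)), add(SSSZ, mul(Z, Z))))
  [4] add(S(add(SSZ, mul(Z, Z))), mul(add(SSZ, add(Z, Z)), add(SSSZ, mul(Z, Z))))
  [5] S(add(add(SSZ, mul(Z, Z)), mul(add(SSZ, add(Z, Z)), add(SSSZ, mul(Z, Z)))))
  [6] S(add(S(add(SZ, mul(Z, Z))), mul(add(SSZ, add(Z, Z)), add(SSSZ, mul(Z, Z)))))
  [7] S(S(add(add(SZ, mul(Z, Z)), mul(add(SSZ, add(Z, Z)), add(SSSZ, mul(Z, Z))))))
  [8] S(S(add(S(add(Z, mul(Z, Z))), mul(add(SSZ, add(Z, Z)), add(SSSZ, mul(Z, Z))))))
  [9] S(S(S(add(add(Z, mul(Z, Z)), mul(add(SSZ, add(Z, Z)), add(SSSZ, mul(Z, Z)))))))
  [10] S(S(S(add(mul(Z, Z), mul(add(SSZ, add(Z, Z)), add(SSSZ, mul(Z, Z)))))))
  [11] S(S(S(add(Z, mul(add(SSZ, add(Z, Z)), add(SSSZ, mul(Z, Z)))))))
  [12] S(S(S(mul(add(SSZ, add(Z, Z)), add(SSSZ, mul(Z, Z))))))
  [13] S(S(S(mul(S(add(SZ, add(Z, Z))), add(SSSZ, mul(Z, Z))))))
  [14] S(S(S(add(add(SSSZ, mul(Z, Z)), mul(add(SZ, add(Z, Z)), add(SSSZ, mul(Z, Z)))))))
  [15] S(S(S(add(S(add(SSZ, mul(Z, Z))), mul(add(SZ, add(Z, Z)), add(SSSZ, mul(Z, Z)))))))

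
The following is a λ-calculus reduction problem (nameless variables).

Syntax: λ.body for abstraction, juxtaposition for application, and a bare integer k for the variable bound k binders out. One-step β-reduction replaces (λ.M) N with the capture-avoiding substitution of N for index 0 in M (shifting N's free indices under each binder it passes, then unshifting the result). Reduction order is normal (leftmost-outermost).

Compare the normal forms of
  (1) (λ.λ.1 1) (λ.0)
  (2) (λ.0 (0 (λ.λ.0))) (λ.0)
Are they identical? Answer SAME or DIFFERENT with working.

Term A:
  start: (λ.λ.1 1) (λ.0)
  [1] λ.(λ.0) (λ.0)
  [2] λ.λ.0

Term B:
  start: (λ.0 (0 (λ.λ.0))) (λ.0)
  [1] (λ.0) ((λ.0) (λ.λ.0))
  [2] (λ.0) (λ.λ.0)
  [3] λ.λ.0

Answer: SAME — A ⇓ λ.λ.0, B ⇓ λ.λ.0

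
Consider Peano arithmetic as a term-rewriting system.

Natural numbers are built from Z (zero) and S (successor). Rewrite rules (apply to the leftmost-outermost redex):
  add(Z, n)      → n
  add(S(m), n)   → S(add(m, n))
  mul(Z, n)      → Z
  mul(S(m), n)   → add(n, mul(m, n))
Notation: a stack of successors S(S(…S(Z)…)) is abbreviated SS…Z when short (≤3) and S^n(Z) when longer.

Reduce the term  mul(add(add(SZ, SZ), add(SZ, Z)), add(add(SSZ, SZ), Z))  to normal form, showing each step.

Answer: normal form = S^9(Z)  (in 44 steps)

Derivation:
  start: mul(add(add(SZ, SZ), add(SZ, Z)), add(add(SSZ, SZ), Z))
  →1  mul(add(S(add(Z, SZ)), add(SZ, Z)), add(add(SSZ, SZ), Z))
  →2  mul(S(add(add(Z, SZ), add(SZ, Z))), add(add(SSZ, SZ), Z))
  →3  add(add(add(SSZ, SZ), Z), mul(add(add(Z, SZ), add(SZ, Z)), add(add(SSZ, SZ), Z)))
  →4  add(add(S(add(SZ, SZ)), Z), mul(add(add(Z, SZ), add(SZ, Z)), add(add(SSZ, SZ), Z)))
  →5  add(S(add(add(SZ, SZ), Z)), mul(add(add(Z, SZ), add(SZ, Z)), add(add(SSZ, SZ), Z)))
  →6  S(add(add(add(SZ, SZ), Z), mul(add(add(Z, SZ), add(SZ, Z)), add(add(SSZ, SZ), Z))))
  →7  S(add(add(S(add(Z, SZ)), Z), mul(add(add(Z, SZ), add(SZ, Z)), add(add(SSZ, SZ), Z))))
  →8  S(add(S(add(add(Z, SZ), Z)), mul(add(add(Z, SZ), add(SZ, Z)), add(add(SSZ, SZ), Z))))
  →9  S(S(add(add(add(Z, SZ), Z), mul(add(add(Z, SZ), add(SZ, Z)), add(add(SSZ, SZ), Z)))))
  →10  S(S(add(add(SZ, Z), mul(add(add(Z, SZ), add(SZ, Z)), add(add(SSZ, SZ), Z)))))
  →11  S(S(add(S(add(Z, Z)), mul(add(add(Z, SZ), add(SZ, Z)), add(add(SSZ, SZ), Z)))))
  →12  S(S(S(add(add(Z, Z), mul(add(add(Z, SZ), add(SZ, Z)), add(add(SSZ, SZ), Z))))))
  →13  S(S(S(add(Z, mul(add(add(Z, SZ), add(SZ, Z)), add(add(SSZ, SZ), Z))))))
  →14  S(S(S(mul(add(add(Z, SZ), add(SZ, Z)), add(add(SSZ, SZ), Z)))))
  →15  S(S(S(mul(add(SZ, add(SZ, Z)), add(add(SSZ, SZ), Z)))))
  →16  S(S(S(mul(S(add(Z, add(SZ, Z))), add(add(SSZ, SZ), Z)))))
  →17  S(S(S(add(add(add(SSZ, SZ), Z), mul(add(Z, add(SZ, Z)), add(add(SSZ, SZ), Z))))))
  →18  S(S(S(add(add(S(add(SZ, SZ)), Z), mul(add(Z, add(SZ, Z)), add(add(SSZ, SZ), Z))))))
  →19  S(S(S(add(S(add(add(SZ, SZ), Z)), mul(add(Z, add(SZ, Z)), add(add(SSZ, SZ), Z))))))
  →20  S(S(S(S(add(add(add(SZ, SZ), Z), mul(add(Z, add(SZ, Z)), add(add(SSZ, SZ), Z)))))))
  →21  S(S(S(S(add(add(S(add(Z, SZ)), Z), mul(add(Z, add(SZ, Z)), add(add(SSZ, SZ), Z)))))))
  →22  S(S(S(S(add(S(add(add(Z, SZ), Z)), mul(add(Z, add(SZ, Z)), add(add(SSZ, SZ), Z)))))))
  →23  S(S(S(S(S(add(add(add(Z, SZ), Z), mul(add(Z, add(SZ, Z)), add(add(SSZ, SZ), Z))))))))
  →24  S(S(S(S(S(add(add(SZ, Z), mul(add(Z, add(SZ, Z)), add(add(SSZ, SZ), Z))))))))
  →25  S(S(S(S(S(add(S(add(Z, Z)), mul(add(Z, add(SZ, Z)), add(add(SSZ, SZ), Z))))))))
  →26  S(S(S(S(S(S(add(add(Z, Z), mul(add(Z, add(SZ, Z)), add(add(SSZ, SZ), Z)))))))))
  →27  S(S(S(S(S(S(add(Z, mul(add(Z, add(SZ, Z)), add(add(SSZ, SZ), Z)))))))))
  →28  S(S(S(S(S(S(mul(add(Z, add(SZ, Z)), add(add(SSZ, SZ), Z))))))))
  →29  S(S(S(S(S(S(mul(add(SZ, Z), add(add(SSZ, SZ), Z))))))))
  →30  S(S(S(S(S(S(mul(S(add(Z, Z)), add(add(SSZ, SZ), Z))))))))
  →31  S(S(S(S(S(S(add(add(add(SSZ, SZ), Z), mul(add(Z, Z), add(add(SSZ, SZ), Z)))))))))
  →32  S(S(S(S(S(S(add(add(S(add(SZ, SZ)), Z), mul(add(Z, Z), add(add(SSZ, SZ), Z)))))))))
  →33  S(S(S(S(S(S(add(S(add(add(SZ, SZ), Z)), mul(add(Z, Z), add(add(SSZ, SZ), Z)))))))))
  →34  S(S(S(S(S(S(S(add(add(add(SZ, SZ), Z), mul(add(Z, Z), add(add(SSZ, SZ), Z))))))))))
  →35  S(S(S(S(S(S(S(add(add(S(add(Z, SZ)), Z), mul(add(Z, Z), add(add(SSZ, SZ), Z))))))))))
  →36  S(S(S(S(S(S(S(add(S(add(add(Z, SZ), Z)), mul(add(Z, Z), add(add(SSZ, SZ), Z))))))))))
  →37  S(S(S(S(S(S(S(S(add(add(add(Z, SZ), Z), mul(add(Z, Z), add(add(SSZ, SZ), Z)))))))))))
  →38  S(S(S(S(S(S(S(S(add(add(SZ, Z), mul(add(Z, Z), add(add(SSZ, SZ), Z)))))))))))
  →39  S(S(S(S(S(S(S(S(add(S(add(Z, Z)), mul(add(Z, Z), add(add(SSZ, SZ), Z)))))))))))
  →40  S(S(S(S(S(S(S(S(S(add(add(Z, Z), mul(add(Z, Z), add(add(SSZ, SZ), Z))))))))))))
  →41  S(S(S(S(S(S(S(S(S(add(Z, mul(add(Z, Z), add(add(SSZ, SZ), Z))))))))))))
  →42  S(S(S(S(S(S(S(S(S(mul(add(Z, Z), add(add(SSZ, SZ), Z)))))))))))
  →43  S(S(S(S(S(S(S(S(S(mul(Z, add(add(SSZ, SZ), Z)))))))))))
  →44  S^9(Z)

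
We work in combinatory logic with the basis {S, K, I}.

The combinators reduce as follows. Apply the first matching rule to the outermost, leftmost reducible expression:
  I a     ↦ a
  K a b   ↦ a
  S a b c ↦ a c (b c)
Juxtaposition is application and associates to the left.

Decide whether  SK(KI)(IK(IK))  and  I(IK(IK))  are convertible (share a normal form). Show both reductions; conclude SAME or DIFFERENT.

Answer: SAME — A ⇓ KK, B ⇓ KK

Reduction:
Term A:
  start: SK(KI)(IK(IK))
  →1  K(IK(IK))(KI(IK(IK)))
  →2  IK(IK)
  →3  K(IK)
  →4  KK

Term B:
  start: I(IK(IK))
  →1  IK(IK)
  →2  K(IK)
  →3  KK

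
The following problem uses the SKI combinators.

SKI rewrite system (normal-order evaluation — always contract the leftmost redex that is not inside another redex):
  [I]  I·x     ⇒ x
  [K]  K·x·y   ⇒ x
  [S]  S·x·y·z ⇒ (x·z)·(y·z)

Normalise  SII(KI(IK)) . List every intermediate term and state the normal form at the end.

Answer: normal form = I  (in 6 steps)

Reduction:
  start: SII(KI(IK))
  →1  I(KI(IK))(I(KI(IK)))
  →2  KI(IK)(I(KI(IK)))
  →3  I(I(KI(IK)))
  →4  I(KI(IK))
  →5  KI(IK)
  →6  I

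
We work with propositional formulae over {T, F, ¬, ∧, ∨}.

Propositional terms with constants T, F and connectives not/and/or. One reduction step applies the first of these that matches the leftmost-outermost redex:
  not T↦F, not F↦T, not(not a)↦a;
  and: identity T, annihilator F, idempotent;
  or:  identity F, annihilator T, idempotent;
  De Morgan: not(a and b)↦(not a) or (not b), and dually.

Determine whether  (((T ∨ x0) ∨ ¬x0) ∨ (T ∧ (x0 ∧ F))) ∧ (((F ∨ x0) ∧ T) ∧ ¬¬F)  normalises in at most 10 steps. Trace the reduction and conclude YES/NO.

Answer: YES — reaches normal form F in 8 ≤ 10 steps

Reduction:
  start: (((T ∨ x0) ∨ ¬x0) ∨ (T ∧ (x0 ∧ F))) ∧ (((F ∨ x0) ∧ T) ∧ ¬¬F)
  step 1: ((T ∨ ¬x0) ∨ (T ∧ (x0 ∧ F))) ∧ (((F ∨ x0) ∧ T) ∧ ¬¬F)
  step 2: (T ∨ (T ∧ (x0 ∧ F))) ∧ (((F ∨ x0) ∧ T) ∧ ¬¬F)
  step 3: T ∧ (((F ∨ x0) ∧ T) ∧ ¬¬F)
  step 4: ((F ∨ x0) ∧ T) ∧ ¬¬F
  step 5: (F ∨ x0) ∧ ¬¬F
  step 6: x0 ∧ ¬¬F
  step 7: x0 ∧ F
  step 8: F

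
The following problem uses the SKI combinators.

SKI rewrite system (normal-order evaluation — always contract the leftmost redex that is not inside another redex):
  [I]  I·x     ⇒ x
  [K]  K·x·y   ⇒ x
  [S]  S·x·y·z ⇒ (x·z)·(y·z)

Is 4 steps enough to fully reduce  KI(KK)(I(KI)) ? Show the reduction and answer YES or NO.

  start: KI(KK)(I(KI))
  step 1: I(I(KI))
  step 2: I(KI)
  step 3: KI

Answer: YES — reaches normal form KI in 3 ≤ 4 steps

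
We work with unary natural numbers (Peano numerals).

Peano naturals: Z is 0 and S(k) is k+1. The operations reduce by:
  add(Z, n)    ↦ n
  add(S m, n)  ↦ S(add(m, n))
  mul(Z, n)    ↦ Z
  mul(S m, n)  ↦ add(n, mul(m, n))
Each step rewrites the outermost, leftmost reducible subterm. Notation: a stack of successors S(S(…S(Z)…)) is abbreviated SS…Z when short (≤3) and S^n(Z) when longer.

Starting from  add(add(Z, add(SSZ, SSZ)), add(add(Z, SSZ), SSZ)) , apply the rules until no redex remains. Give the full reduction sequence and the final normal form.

Answer: normal form = S^8(Z)  (in 13 steps)

Derivation:
  start: add(add(Z, add(SSZ, SSZ)), add(add(Z, SSZ), SSZ))
  [1] add(add(SSZ, SSZ), add(add(Z, SSZ), SSZ))
  [2] add(S(add(SZ, SSZ)), add(add(Z, SSZ), SSZ))
  [3] S(add(add(SZ, SSZ), add(add(Z, SSZ), SSZ)))
  [4] S(add(S(add(Z, SSZ)), add(add(Z, SSZ), SSZ)))
  [5] S(S(add(add(Z, SSZ), add(add(Z, SSZ), SSZ))))
  [6] S(S(add(SSZ, add(add(Z, SSZ), SSZ))))
  [7] S(S(S(add(SZ, add(add(Z, SSZ), SSZ)))))
  [8] S(S(S(S(add(Z, add(add(Z, SSZ), SSZ))))))
  [9] S(S(S(S(add(add(Z, SSZ), SSZ)))))
  [10] S(S(S(S(add(SSZ, SSZ)))))
  [11] S(S(S(S(S(add(SZ, SSZ))))))
  [12] S(S(S(S(S(S(add(Z, SSZ)))))))
  [13] S^8(Z)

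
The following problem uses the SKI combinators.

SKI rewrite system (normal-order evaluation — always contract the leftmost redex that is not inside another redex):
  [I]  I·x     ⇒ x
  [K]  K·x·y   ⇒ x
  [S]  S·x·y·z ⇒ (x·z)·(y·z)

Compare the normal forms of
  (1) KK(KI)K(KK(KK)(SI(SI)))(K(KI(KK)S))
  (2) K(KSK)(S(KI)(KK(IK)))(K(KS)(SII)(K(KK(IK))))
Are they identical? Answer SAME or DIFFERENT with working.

Term A:
  start: KK(KI)K(KK(KK)(SI(SI)))(K(KI(KK)S))
  →1  KK(KK(KK)(SI(SI)))(K(KI(KK)S))
  →2  K(K(KI(KK)S))
  →3  K(K(IS))
  →4  K(KS)

Term B:
  start: K(KSK)(S(KI)(KK(IK)))(K(KS)(SII)(K(KK(IK))))
  →1  KSK(K(KS)(SII)(K(KK(IK))))
  →2  S(K(KS)(SII)(K(KK(IK))))
  →3  S(KS(K(KK(IK))))
  →4  SS

Answer: DIFFERENT — A ⇓ K(KS), B ⇓ SS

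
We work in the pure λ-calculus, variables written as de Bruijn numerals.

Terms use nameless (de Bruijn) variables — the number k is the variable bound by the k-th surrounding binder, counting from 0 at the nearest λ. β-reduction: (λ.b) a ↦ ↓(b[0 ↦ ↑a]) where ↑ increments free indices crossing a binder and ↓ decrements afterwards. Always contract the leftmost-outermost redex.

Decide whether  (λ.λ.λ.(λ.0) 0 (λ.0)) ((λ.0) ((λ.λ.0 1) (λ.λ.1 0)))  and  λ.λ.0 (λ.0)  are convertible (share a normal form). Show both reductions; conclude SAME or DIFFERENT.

Answer: SAME — A ⇓ λ.λ.0 (λ.0), B ⇓ λ.λ.0 (λ.0)

Working:
Term A:
  start: (λ.λ.λ.(λ.0) 0 (λ.0)) ((λ.0) ((λ.λ.0 1) (λ.λ.1 0)))
  →1  λ.λ.(λ.0) 0 (λ.0)
  →2  λ.λ.0 (λ.0)

Term B:
  start: λ.λ.0 (λ.0)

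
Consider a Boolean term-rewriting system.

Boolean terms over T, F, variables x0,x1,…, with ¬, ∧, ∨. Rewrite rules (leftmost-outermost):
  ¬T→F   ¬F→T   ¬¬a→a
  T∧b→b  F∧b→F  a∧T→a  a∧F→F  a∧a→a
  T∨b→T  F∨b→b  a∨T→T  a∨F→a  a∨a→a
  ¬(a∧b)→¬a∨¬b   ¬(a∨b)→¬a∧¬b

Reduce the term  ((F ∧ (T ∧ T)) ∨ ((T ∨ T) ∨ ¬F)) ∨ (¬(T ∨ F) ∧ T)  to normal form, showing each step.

Answer: normal form = T  (in 5 steps)

Working:
  start: ((F ∧ (T ∧ T)) ∨ ((T ∨ T) ∨ ¬F)) ∨ (¬(T ∨ F) ∧ T)
  [1] (F ∨ ((T ∨ T) ∨ ¬F)) ∨ (¬(T ∨ F) ∧ T)
  [2] ((T ∨ T) ∨ ¬F) ∨ (¬(T ∨ F) ∧ T)
  [3] (T ∨ ¬F) ∨ (¬(T ∨ F) ∧ T)
  [4] T ∨ (¬(T ∨ F) ∧ T)
  [5] T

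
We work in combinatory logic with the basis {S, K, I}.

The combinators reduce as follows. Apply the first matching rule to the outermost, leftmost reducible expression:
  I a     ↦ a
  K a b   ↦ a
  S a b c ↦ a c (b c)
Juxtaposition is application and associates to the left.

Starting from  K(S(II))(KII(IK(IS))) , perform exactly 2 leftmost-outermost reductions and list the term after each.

Answer: after 2 steps: SI

Derivation:
  start: K(S(II))(KII(IK(IS)))
  →1  S(II)
  →2  SI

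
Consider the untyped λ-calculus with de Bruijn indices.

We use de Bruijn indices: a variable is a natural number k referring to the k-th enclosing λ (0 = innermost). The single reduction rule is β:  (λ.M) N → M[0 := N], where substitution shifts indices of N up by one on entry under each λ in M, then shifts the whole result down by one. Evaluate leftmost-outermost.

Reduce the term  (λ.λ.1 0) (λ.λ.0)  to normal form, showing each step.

  start: (λ.λ.1 0) (λ.λ.0)
  [1] λ.(λ.λ.0) 0
  [2] λ.λ.0

Answer: normal form = λ.λ.0  (in 2 steps)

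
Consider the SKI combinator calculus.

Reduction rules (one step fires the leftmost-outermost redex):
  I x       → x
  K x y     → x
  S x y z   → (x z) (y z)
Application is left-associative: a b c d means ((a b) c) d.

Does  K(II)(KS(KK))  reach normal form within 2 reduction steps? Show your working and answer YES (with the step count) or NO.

Answer: YES — reaches normal form I in 2 ≤ 2 steps

Working:
  start: K(II)(KS(KK))
  step 1: II
  step 2: I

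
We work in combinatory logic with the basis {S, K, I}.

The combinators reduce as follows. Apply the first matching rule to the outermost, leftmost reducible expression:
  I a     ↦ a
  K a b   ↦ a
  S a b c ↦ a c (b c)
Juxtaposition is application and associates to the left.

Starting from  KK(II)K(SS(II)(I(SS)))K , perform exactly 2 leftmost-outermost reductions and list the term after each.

  start: KK(II)K(SS(II)(I(SS)))K
  →1  KK(SS(II)(I(SS)))K
  →2  KK

Answer: after 2 steps: KK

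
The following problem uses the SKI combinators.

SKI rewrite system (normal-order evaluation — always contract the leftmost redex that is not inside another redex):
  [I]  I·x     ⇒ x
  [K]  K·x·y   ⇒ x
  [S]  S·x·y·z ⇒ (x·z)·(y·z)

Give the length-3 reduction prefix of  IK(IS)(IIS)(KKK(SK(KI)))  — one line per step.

  start: IK(IS)(IIS)(KKK(SK(KI)))
  →1  K(IS)(IIS)(KKK(SK(KI)))
  →2  IS(KKK(SK(KI)))
  →3  S(KKK(SK(KI)))

Answer: after 3 steps: S(KKK(SK(KI)))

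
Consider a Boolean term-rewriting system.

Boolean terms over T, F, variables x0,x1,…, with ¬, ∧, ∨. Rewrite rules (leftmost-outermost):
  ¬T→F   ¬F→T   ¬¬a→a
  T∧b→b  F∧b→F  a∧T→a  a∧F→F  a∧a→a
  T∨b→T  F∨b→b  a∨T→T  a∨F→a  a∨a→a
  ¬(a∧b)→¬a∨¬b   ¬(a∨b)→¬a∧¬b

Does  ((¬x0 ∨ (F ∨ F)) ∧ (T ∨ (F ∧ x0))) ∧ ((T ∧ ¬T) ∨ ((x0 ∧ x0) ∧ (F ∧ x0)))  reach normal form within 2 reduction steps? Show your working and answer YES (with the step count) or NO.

  start: ((¬x0 ∨ (F ∨ F)) ∧ (T ∨ (F ∧ x0))) ∧ ((T ∧ ¬T) ∨ ((x0 ∧ x0) ∧ (F ∧ x0)))
  [1] ((¬x0 ∨ F) ∧ (T ∨ (F ∧ x0))) ∧ ((T ∧ ¬T) ∨ ((x0 ∧ x0) ∧ (F ∧ x0)))
  [2] (¬x0 ∧ (T ∨ (F ∧ x0))) ∧ ((T ∧ ¬T) ∨ ((x0 ∧ x0) ∧ (F ∧ x0)))

Answer: NO — after 2 steps the term is (¬x0 ∧ (T ∨ (F ∧ x0))) ∧ ((T ∧ ¬T) ∨ ((x0 ∧ x0) ∧ (F ∧ x0))), not yet normal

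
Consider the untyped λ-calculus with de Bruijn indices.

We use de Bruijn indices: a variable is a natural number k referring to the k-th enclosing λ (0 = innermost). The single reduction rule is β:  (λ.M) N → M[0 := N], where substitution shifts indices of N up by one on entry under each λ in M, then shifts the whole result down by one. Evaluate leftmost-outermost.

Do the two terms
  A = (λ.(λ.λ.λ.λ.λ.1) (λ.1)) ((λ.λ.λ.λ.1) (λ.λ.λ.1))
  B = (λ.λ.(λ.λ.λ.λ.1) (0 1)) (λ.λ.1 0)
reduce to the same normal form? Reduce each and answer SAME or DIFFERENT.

Answer: SAME — A ⇓ λ.λ.λ.λ.1, B ⇓ λ.λ.λ.λ.1

Derivation:
Term A:
  start: (λ.(λ.λ.λ.λ.λ.1) (λ.1)) ((λ.λ.λ.λ.1) (λ.λ.λ.1))
  step 1: (λ.λ.λ.λ.λ.1) (λ.(λ.λ.λ.λ.1) (λ.λ.λ.1))
  step 2: λ.λ.λ.λ.1

Term B:
  start: (λ.λ.(λ.λ.λ.λ.1) (0 1)) (λ.λ.1 0)
  step 1: λ.(λ.λ.λ.λ.1) (0 (λ.λ.1 0))
  step 2: λ.λ.λ.λ.1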